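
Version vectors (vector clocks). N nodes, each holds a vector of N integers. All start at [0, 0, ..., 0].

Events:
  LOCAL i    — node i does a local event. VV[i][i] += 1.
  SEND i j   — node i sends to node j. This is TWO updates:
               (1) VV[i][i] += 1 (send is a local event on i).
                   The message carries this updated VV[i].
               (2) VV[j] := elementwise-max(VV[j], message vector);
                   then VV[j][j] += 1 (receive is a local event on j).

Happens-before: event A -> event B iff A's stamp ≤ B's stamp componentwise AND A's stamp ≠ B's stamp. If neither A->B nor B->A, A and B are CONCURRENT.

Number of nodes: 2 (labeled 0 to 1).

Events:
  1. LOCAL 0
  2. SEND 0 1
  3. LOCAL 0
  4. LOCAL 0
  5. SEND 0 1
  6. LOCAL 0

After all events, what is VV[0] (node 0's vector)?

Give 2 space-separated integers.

Initial: VV[0]=[0, 0]
Initial: VV[1]=[0, 0]
Event 1: LOCAL 0: VV[0][0]++ -> VV[0]=[1, 0]
Event 2: SEND 0->1: VV[0][0]++ -> VV[0]=[2, 0], msg_vec=[2, 0]; VV[1]=max(VV[1],msg_vec) then VV[1][1]++ -> VV[1]=[2, 1]
Event 3: LOCAL 0: VV[0][0]++ -> VV[0]=[3, 0]
Event 4: LOCAL 0: VV[0][0]++ -> VV[0]=[4, 0]
Event 5: SEND 0->1: VV[0][0]++ -> VV[0]=[5, 0], msg_vec=[5, 0]; VV[1]=max(VV[1],msg_vec) then VV[1][1]++ -> VV[1]=[5, 2]
Event 6: LOCAL 0: VV[0][0]++ -> VV[0]=[6, 0]
Final vectors: VV[0]=[6, 0]; VV[1]=[5, 2]

Answer: 6 0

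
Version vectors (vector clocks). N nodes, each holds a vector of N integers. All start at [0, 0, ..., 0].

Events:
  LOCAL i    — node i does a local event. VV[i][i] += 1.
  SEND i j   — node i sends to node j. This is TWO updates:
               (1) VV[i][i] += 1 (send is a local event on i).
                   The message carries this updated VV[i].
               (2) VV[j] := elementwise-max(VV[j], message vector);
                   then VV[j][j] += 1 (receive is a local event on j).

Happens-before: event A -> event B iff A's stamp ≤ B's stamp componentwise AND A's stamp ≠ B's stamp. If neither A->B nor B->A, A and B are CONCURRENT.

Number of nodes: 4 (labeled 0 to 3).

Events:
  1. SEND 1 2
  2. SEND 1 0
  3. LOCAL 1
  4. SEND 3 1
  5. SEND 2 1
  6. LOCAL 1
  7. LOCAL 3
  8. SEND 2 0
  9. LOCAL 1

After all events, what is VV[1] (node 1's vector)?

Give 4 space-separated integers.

Answer: 0 7 2 1

Derivation:
Initial: VV[0]=[0, 0, 0, 0]
Initial: VV[1]=[0, 0, 0, 0]
Initial: VV[2]=[0, 0, 0, 0]
Initial: VV[3]=[0, 0, 0, 0]
Event 1: SEND 1->2: VV[1][1]++ -> VV[1]=[0, 1, 0, 0], msg_vec=[0, 1, 0, 0]; VV[2]=max(VV[2],msg_vec) then VV[2][2]++ -> VV[2]=[0, 1, 1, 0]
Event 2: SEND 1->0: VV[1][1]++ -> VV[1]=[0, 2, 0, 0], msg_vec=[0, 2, 0, 0]; VV[0]=max(VV[0],msg_vec) then VV[0][0]++ -> VV[0]=[1, 2, 0, 0]
Event 3: LOCAL 1: VV[1][1]++ -> VV[1]=[0, 3, 0, 0]
Event 4: SEND 3->1: VV[3][3]++ -> VV[3]=[0, 0, 0, 1], msg_vec=[0, 0, 0, 1]; VV[1]=max(VV[1],msg_vec) then VV[1][1]++ -> VV[1]=[0, 4, 0, 1]
Event 5: SEND 2->1: VV[2][2]++ -> VV[2]=[0, 1, 2, 0], msg_vec=[0, 1, 2, 0]; VV[1]=max(VV[1],msg_vec) then VV[1][1]++ -> VV[1]=[0, 5, 2, 1]
Event 6: LOCAL 1: VV[1][1]++ -> VV[1]=[0, 6, 2, 1]
Event 7: LOCAL 3: VV[3][3]++ -> VV[3]=[0, 0, 0, 2]
Event 8: SEND 2->0: VV[2][2]++ -> VV[2]=[0, 1, 3, 0], msg_vec=[0, 1, 3, 0]; VV[0]=max(VV[0],msg_vec) then VV[0][0]++ -> VV[0]=[2, 2, 3, 0]
Event 9: LOCAL 1: VV[1][1]++ -> VV[1]=[0, 7, 2, 1]
Final vectors: VV[0]=[2, 2, 3, 0]; VV[1]=[0, 7, 2, 1]; VV[2]=[0, 1, 3, 0]; VV[3]=[0, 0, 0, 2]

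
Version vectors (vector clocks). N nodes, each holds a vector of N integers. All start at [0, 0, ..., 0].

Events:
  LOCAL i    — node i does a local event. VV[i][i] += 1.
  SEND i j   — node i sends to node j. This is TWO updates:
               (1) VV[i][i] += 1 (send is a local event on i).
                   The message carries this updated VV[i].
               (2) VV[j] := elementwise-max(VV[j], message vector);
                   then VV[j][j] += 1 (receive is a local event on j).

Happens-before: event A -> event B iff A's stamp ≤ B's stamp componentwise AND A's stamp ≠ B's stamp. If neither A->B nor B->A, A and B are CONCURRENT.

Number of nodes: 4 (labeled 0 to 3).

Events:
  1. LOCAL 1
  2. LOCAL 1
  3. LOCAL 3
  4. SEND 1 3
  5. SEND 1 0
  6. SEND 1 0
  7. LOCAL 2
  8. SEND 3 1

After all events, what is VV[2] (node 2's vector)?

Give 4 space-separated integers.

Initial: VV[0]=[0, 0, 0, 0]
Initial: VV[1]=[0, 0, 0, 0]
Initial: VV[2]=[0, 0, 0, 0]
Initial: VV[3]=[0, 0, 0, 0]
Event 1: LOCAL 1: VV[1][1]++ -> VV[1]=[0, 1, 0, 0]
Event 2: LOCAL 1: VV[1][1]++ -> VV[1]=[0, 2, 0, 0]
Event 3: LOCAL 3: VV[3][3]++ -> VV[3]=[0, 0, 0, 1]
Event 4: SEND 1->3: VV[1][1]++ -> VV[1]=[0, 3, 0, 0], msg_vec=[0, 3, 0, 0]; VV[3]=max(VV[3],msg_vec) then VV[3][3]++ -> VV[3]=[0, 3, 0, 2]
Event 5: SEND 1->0: VV[1][1]++ -> VV[1]=[0, 4, 0, 0], msg_vec=[0, 4, 0, 0]; VV[0]=max(VV[0],msg_vec) then VV[0][0]++ -> VV[0]=[1, 4, 0, 0]
Event 6: SEND 1->0: VV[1][1]++ -> VV[1]=[0, 5, 0, 0], msg_vec=[0, 5, 0, 0]; VV[0]=max(VV[0],msg_vec) then VV[0][0]++ -> VV[0]=[2, 5, 0, 0]
Event 7: LOCAL 2: VV[2][2]++ -> VV[2]=[0, 0, 1, 0]
Event 8: SEND 3->1: VV[3][3]++ -> VV[3]=[0, 3, 0, 3], msg_vec=[0, 3, 0, 3]; VV[1]=max(VV[1],msg_vec) then VV[1][1]++ -> VV[1]=[0, 6, 0, 3]
Final vectors: VV[0]=[2, 5, 0, 0]; VV[1]=[0, 6, 0, 3]; VV[2]=[0, 0, 1, 0]; VV[3]=[0, 3, 0, 3]

Answer: 0 0 1 0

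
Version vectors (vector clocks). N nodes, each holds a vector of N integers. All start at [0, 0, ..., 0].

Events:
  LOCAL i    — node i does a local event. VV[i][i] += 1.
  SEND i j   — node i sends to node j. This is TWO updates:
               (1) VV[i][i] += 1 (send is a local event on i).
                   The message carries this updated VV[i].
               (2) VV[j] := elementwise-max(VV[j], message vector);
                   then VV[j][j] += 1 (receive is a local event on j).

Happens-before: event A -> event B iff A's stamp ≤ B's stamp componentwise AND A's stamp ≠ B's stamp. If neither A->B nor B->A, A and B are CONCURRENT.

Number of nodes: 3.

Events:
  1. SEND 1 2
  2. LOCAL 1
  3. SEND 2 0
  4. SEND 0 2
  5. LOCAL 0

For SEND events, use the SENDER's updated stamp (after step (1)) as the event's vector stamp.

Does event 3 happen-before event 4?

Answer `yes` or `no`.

Answer: yes

Derivation:
Initial: VV[0]=[0, 0, 0]
Initial: VV[1]=[0, 0, 0]
Initial: VV[2]=[0, 0, 0]
Event 1: SEND 1->2: VV[1][1]++ -> VV[1]=[0, 1, 0], msg_vec=[0, 1, 0]; VV[2]=max(VV[2],msg_vec) then VV[2][2]++ -> VV[2]=[0, 1, 1]
Event 2: LOCAL 1: VV[1][1]++ -> VV[1]=[0, 2, 0]
Event 3: SEND 2->0: VV[2][2]++ -> VV[2]=[0, 1, 2], msg_vec=[0, 1, 2]; VV[0]=max(VV[0],msg_vec) then VV[0][0]++ -> VV[0]=[1, 1, 2]
Event 4: SEND 0->2: VV[0][0]++ -> VV[0]=[2, 1, 2], msg_vec=[2, 1, 2]; VV[2]=max(VV[2],msg_vec) then VV[2][2]++ -> VV[2]=[2, 1, 3]
Event 5: LOCAL 0: VV[0][0]++ -> VV[0]=[3, 1, 2]
Event 3 stamp: [0, 1, 2]
Event 4 stamp: [2, 1, 2]
[0, 1, 2] <= [2, 1, 2]? True. Equal? False. Happens-before: True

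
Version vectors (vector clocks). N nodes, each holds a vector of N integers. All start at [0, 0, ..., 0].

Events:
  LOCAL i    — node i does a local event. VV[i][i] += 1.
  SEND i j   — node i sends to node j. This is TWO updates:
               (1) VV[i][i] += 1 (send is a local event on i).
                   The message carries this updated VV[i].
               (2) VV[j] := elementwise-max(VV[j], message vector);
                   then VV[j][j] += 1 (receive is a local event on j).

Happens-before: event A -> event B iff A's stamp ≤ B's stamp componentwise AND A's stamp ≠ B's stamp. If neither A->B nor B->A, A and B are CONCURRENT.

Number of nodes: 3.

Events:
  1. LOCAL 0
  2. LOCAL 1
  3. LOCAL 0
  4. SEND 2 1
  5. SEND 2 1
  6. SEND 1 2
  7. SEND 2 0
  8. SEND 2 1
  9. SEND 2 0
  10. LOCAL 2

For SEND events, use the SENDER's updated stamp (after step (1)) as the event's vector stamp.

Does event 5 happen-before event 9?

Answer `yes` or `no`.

Initial: VV[0]=[0, 0, 0]
Initial: VV[1]=[0, 0, 0]
Initial: VV[2]=[0, 0, 0]
Event 1: LOCAL 0: VV[0][0]++ -> VV[0]=[1, 0, 0]
Event 2: LOCAL 1: VV[1][1]++ -> VV[1]=[0, 1, 0]
Event 3: LOCAL 0: VV[0][0]++ -> VV[0]=[2, 0, 0]
Event 4: SEND 2->1: VV[2][2]++ -> VV[2]=[0, 0, 1], msg_vec=[0, 0, 1]; VV[1]=max(VV[1],msg_vec) then VV[1][1]++ -> VV[1]=[0, 2, 1]
Event 5: SEND 2->1: VV[2][2]++ -> VV[2]=[0, 0, 2], msg_vec=[0, 0, 2]; VV[1]=max(VV[1],msg_vec) then VV[1][1]++ -> VV[1]=[0, 3, 2]
Event 6: SEND 1->2: VV[1][1]++ -> VV[1]=[0, 4, 2], msg_vec=[0, 4, 2]; VV[2]=max(VV[2],msg_vec) then VV[2][2]++ -> VV[2]=[0, 4, 3]
Event 7: SEND 2->0: VV[2][2]++ -> VV[2]=[0, 4, 4], msg_vec=[0, 4, 4]; VV[0]=max(VV[0],msg_vec) then VV[0][0]++ -> VV[0]=[3, 4, 4]
Event 8: SEND 2->1: VV[2][2]++ -> VV[2]=[0, 4, 5], msg_vec=[0, 4, 5]; VV[1]=max(VV[1],msg_vec) then VV[1][1]++ -> VV[1]=[0, 5, 5]
Event 9: SEND 2->0: VV[2][2]++ -> VV[2]=[0, 4, 6], msg_vec=[0, 4, 6]; VV[0]=max(VV[0],msg_vec) then VV[0][0]++ -> VV[0]=[4, 4, 6]
Event 10: LOCAL 2: VV[2][2]++ -> VV[2]=[0, 4, 7]
Event 5 stamp: [0, 0, 2]
Event 9 stamp: [0, 4, 6]
[0, 0, 2] <= [0, 4, 6]? True. Equal? False. Happens-before: True

Answer: yes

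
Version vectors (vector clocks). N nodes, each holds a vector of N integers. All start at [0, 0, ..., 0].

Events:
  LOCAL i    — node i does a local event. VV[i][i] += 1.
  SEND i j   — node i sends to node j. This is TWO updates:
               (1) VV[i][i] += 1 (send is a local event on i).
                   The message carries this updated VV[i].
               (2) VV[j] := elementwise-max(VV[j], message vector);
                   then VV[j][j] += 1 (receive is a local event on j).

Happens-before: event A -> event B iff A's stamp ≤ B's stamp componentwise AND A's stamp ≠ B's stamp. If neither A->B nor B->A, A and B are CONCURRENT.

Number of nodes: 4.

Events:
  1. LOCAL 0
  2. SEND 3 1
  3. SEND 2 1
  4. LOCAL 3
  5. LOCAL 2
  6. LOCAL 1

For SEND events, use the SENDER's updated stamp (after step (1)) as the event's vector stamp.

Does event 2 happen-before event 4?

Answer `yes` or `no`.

Initial: VV[0]=[0, 0, 0, 0]
Initial: VV[1]=[0, 0, 0, 0]
Initial: VV[2]=[0, 0, 0, 0]
Initial: VV[3]=[0, 0, 0, 0]
Event 1: LOCAL 0: VV[0][0]++ -> VV[0]=[1, 0, 0, 0]
Event 2: SEND 3->1: VV[3][3]++ -> VV[3]=[0, 0, 0, 1], msg_vec=[0, 0, 0, 1]; VV[1]=max(VV[1],msg_vec) then VV[1][1]++ -> VV[1]=[0, 1, 0, 1]
Event 3: SEND 2->1: VV[2][2]++ -> VV[2]=[0, 0, 1, 0], msg_vec=[0, 0, 1, 0]; VV[1]=max(VV[1],msg_vec) then VV[1][1]++ -> VV[1]=[0, 2, 1, 1]
Event 4: LOCAL 3: VV[3][3]++ -> VV[3]=[0, 0, 0, 2]
Event 5: LOCAL 2: VV[2][2]++ -> VV[2]=[0, 0, 2, 0]
Event 6: LOCAL 1: VV[1][1]++ -> VV[1]=[0, 3, 1, 1]
Event 2 stamp: [0, 0, 0, 1]
Event 4 stamp: [0, 0, 0, 2]
[0, 0, 0, 1] <= [0, 0, 0, 2]? True. Equal? False. Happens-before: True

Answer: yes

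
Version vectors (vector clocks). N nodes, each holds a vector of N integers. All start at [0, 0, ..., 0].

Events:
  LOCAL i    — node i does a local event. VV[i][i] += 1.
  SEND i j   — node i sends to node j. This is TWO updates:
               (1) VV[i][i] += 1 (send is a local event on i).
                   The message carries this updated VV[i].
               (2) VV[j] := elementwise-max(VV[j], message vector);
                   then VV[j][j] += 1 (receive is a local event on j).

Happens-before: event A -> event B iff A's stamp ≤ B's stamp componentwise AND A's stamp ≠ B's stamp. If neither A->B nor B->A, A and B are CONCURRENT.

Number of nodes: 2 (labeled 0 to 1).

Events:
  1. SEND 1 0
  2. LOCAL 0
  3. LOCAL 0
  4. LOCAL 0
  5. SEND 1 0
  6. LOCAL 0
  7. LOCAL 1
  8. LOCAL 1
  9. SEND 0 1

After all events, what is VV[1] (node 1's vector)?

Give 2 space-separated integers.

Answer: 7 5

Derivation:
Initial: VV[0]=[0, 0]
Initial: VV[1]=[0, 0]
Event 1: SEND 1->0: VV[1][1]++ -> VV[1]=[0, 1], msg_vec=[0, 1]; VV[0]=max(VV[0],msg_vec) then VV[0][0]++ -> VV[0]=[1, 1]
Event 2: LOCAL 0: VV[0][0]++ -> VV[0]=[2, 1]
Event 3: LOCAL 0: VV[0][0]++ -> VV[0]=[3, 1]
Event 4: LOCAL 0: VV[0][0]++ -> VV[0]=[4, 1]
Event 5: SEND 1->0: VV[1][1]++ -> VV[1]=[0, 2], msg_vec=[0, 2]; VV[0]=max(VV[0],msg_vec) then VV[0][0]++ -> VV[0]=[5, 2]
Event 6: LOCAL 0: VV[0][0]++ -> VV[0]=[6, 2]
Event 7: LOCAL 1: VV[1][1]++ -> VV[1]=[0, 3]
Event 8: LOCAL 1: VV[1][1]++ -> VV[1]=[0, 4]
Event 9: SEND 0->1: VV[0][0]++ -> VV[0]=[7, 2], msg_vec=[7, 2]; VV[1]=max(VV[1],msg_vec) then VV[1][1]++ -> VV[1]=[7, 5]
Final vectors: VV[0]=[7, 2]; VV[1]=[7, 5]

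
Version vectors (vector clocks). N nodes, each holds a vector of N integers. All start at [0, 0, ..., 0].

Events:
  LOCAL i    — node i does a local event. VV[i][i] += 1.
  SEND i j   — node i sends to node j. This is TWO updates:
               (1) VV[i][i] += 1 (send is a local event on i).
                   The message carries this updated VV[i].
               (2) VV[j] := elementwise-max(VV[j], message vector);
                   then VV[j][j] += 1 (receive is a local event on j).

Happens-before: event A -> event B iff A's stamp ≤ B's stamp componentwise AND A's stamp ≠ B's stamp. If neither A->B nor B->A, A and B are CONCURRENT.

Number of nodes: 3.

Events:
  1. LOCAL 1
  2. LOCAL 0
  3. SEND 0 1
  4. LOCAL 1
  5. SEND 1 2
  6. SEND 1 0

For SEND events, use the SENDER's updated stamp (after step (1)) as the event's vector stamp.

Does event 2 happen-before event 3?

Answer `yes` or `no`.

Answer: yes

Derivation:
Initial: VV[0]=[0, 0, 0]
Initial: VV[1]=[0, 0, 0]
Initial: VV[2]=[0, 0, 0]
Event 1: LOCAL 1: VV[1][1]++ -> VV[1]=[0, 1, 0]
Event 2: LOCAL 0: VV[0][0]++ -> VV[0]=[1, 0, 0]
Event 3: SEND 0->1: VV[0][0]++ -> VV[0]=[2, 0, 0], msg_vec=[2, 0, 0]; VV[1]=max(VV[1],msg_vec) then VV[1][1]++ -> VV[1]=[2, 2, 0]
Event 4: LOCAL 1: VV[1][1]++ -> VV[1]=[2, 3, 0]
Event 5: SEND 1->2: VV[1][1]++ -> VV[1]=[2, 4, 0], msg_vec=[2, 4, 0]; VV[2]=max(VV[2],msg_vec) then VV[2][2]++ -> VV[2]=[2, 4, 1]
Event 6: SEND 1->0: VV[1][1]++ -> VV[1]=[2, 5, 0], msg_vec=[2, 5, 0]; VV[0]=max(VV[0],msg_vec) then VV[0][0]++ -> VV[0]=[3, 5, 0]
Event 2 stamp: [1, 0, 0]
Event 3 stamp: [2, 0, 0]
[1, 0, 0] <= [2, 0, 0]? True. Equal? False. Happens-before: True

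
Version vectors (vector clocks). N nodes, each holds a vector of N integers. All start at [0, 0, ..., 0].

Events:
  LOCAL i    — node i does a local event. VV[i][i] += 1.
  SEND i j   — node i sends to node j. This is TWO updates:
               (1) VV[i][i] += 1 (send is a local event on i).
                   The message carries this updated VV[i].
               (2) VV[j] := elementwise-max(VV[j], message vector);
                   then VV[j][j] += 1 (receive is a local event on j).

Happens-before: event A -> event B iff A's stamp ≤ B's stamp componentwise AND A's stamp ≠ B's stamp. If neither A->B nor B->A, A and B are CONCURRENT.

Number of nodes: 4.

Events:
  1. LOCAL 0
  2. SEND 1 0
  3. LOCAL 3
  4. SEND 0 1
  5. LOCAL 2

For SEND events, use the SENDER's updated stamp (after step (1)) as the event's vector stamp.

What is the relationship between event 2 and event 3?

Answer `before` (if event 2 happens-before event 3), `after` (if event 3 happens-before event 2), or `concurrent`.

Answer: concurrent

Derivation:
Initial: VV[0]=[0, 0, 0, 0]
Initial: VV[1]=[0, 0, 0, 0]
Initial: VV[2]=[0, 0, 0, 0]
Initial: VV[3]=[0, 0, 0, 0]
Event 1: LOCAL 0: VV[0][0]++ -> VV[0]=[1, 0, 0, 0]
Event 2: SEND 1->0: VV[1][1]++ -> VV[1]=[0, 1, 0, 0], msg_vec=[0, 1, 0, 0]; VV[0]=max(VV[0],msg_vec) then VV[0][0]++ -> VV[0]=[2, 1, 0, 0]
Event 3: LOCAL 3: VV[3][3]++ -> VV[3]=[0, 0, 0, 1]
Event 4: SEND 0->1: VV[0][0]++ -> VV[0]=[3, 1, 0, 0], msg_vec=[3, 1, 0, 0]; VV[1]=max(VV[1],msg_vec) then VV[1][1]++ -> VV[1]=[3, 2, 0, 0]
Event 5: LOCAL 2: VV[2][2]++ -> VV[2]=[0, 0, 1, 0]
Event 2 stamp: [0, 1, 0, 0]
Event 3 stamp: [0, 0, 0, 1]
[0, 1, 0, 0] <= [0, 0, 0, 1]? False
[0, 0, 0, 1] <= [0, 1, 0, 0]? False
Relation: concurrent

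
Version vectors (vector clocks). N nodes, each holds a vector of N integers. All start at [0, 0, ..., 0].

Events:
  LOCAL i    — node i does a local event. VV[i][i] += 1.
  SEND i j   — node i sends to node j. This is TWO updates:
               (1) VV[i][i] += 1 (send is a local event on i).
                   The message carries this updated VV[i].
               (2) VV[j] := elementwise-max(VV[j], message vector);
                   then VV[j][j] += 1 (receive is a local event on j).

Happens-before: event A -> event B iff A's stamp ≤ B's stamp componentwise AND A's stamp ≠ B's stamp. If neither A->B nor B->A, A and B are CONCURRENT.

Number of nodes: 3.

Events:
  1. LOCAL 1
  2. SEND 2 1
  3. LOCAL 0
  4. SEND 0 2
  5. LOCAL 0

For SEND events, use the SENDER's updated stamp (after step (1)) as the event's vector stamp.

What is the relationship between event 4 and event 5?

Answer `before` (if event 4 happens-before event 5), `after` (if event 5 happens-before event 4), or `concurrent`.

Answer: before

Derivation:
Initial: VV[0]=[0, 0, 0]
Initial: VV[1]=[0, 0, 0]
Initial: VV[2]=[0, 0, 0]
Event 1: LOCAL 1: VV[1][1]++ -> VV[1]=[0, 1, 0]
Event 2: SEND 2->1: VV[2][2]++ -> VV[2]=[0, 0, 1], msg_vec=[0, 0, 1]; VV[1]=max(VV[1],msg_vec) then VV[1][1]++ -> VV[1]=[0, 2, 1]
Event 3: LOCAL 0: VV[0][0]++ -> VV[0]=[1, 0, 0]
Event 4: SEND 0->2: VV[0][0]++ -> VV[0]=[2, 0, 0], msg_vec=[2, 0, 0]; VV[2]=max(VV[2],msg_vec) then VV[2][2]++ -> VV[2]=[2, 0, 2]
Event 5: LOCAL 0: VV[0][0]++ -> VV[0]=[3, 0, 0]
Event 4 stamp: [2, 0, 0]
Event 5 stamp: [3, 0, 0]
[2, 0, 0] <= [3, 0, 0]? True
[3, 0, 0] <= [2, 0, 0]? False
Relation: before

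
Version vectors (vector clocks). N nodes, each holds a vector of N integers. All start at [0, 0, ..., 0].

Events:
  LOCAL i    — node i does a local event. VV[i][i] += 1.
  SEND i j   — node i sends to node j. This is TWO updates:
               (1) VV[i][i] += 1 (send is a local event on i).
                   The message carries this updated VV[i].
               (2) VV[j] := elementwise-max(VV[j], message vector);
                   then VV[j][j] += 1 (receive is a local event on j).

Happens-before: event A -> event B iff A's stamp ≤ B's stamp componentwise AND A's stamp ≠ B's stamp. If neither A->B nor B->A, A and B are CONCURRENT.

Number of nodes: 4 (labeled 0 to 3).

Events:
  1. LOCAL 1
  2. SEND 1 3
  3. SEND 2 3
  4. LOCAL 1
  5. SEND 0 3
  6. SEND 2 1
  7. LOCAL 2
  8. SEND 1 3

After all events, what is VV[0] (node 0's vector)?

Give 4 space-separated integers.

Initial: VV[0]=[0, 0, 0, 0]
Initial: VV[1]=[0, 0, 0, 0]
Initial: VV[2]=[0, 0, 0, 0]
Initial: VV[3]=[0, 0, 0, 0]
Event 1: LOCAL 1: VV[1][1]++ -> VV[1]=[0, 1, 0, 0]
Event 2: SEND 1->3: VV[1][1]++ -> VV[1]=[0, 2, 0, 0], msg_vec=[0, 2, 0, 0]; VV[3]=max(VV[3],msg_vec) then VV[3][3]++ -> VV[3]=[0, 2, 0, 1]
Event 3: SEND 2->3: VV[2][2]++ -> VV[2]=[0, 0, 1, 0], msg_vec=[0, 0, 1, 0]; VV[3]=max(VV[3],msg_vec) then VV[3][3]++ -> VV[3]=[0, 2, 1, 2]
Event 4: LOCAL 1: VV[1][1]++ -> VV[1]=[0, 3, 0, 0]
Event 5: SEND 0->3: VV[0][0]++ -> VV[0]=[1, 0, 0, 0], msg_vec=[1, 0, 0, 0]; VV[3]=max(VV[3],msg_vec) then VV[3][3]++ -> VV[3]=[1, 2, 1, 3]
Event 6: SEND 2->1: VV[2][2]++ -> VV[2]=[0, 0, 2, 0], msg_vec=[0, 0, 2, 0]; VV[1]=max(VV[1],msg_vec) then VV[1][1]++ -> VV[1]=[0, 4, 2, 0]
Event 7: LOCAL 2: VV[2][2]++ -> VV[2]=[0, 0, 3, 0]
Event 8: SEND 1->3: VV[1][1]++ -> VV[1]=[0, 5, 2, 0], msg_vec=[0, 5, 2, 0]; VV[3]=max(VV[3],msg_vec) then VV[3][3]++ -> VV[3]=[1, 5, 2, 4]
Final vectors: VV[0]=[1, 0, 0, 0]; VV[1]=[0, 5, 2, 0]; VV[2]=[0, 0, 3, 0]; VV[3]=[1, 5, 2, 4]

Answer: 1 0 0 0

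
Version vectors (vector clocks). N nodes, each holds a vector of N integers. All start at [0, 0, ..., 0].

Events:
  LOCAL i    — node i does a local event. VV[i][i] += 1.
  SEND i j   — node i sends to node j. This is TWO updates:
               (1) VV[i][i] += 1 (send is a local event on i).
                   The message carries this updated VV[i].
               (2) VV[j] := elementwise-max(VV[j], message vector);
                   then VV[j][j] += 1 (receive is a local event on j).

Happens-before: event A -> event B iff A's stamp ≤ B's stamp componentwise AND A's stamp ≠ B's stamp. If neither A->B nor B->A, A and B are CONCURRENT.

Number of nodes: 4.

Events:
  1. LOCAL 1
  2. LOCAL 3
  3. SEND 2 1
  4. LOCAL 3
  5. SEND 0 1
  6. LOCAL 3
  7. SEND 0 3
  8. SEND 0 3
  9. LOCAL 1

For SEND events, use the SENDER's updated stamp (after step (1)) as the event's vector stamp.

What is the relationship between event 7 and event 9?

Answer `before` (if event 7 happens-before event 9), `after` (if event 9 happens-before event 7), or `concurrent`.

Initial: VV[0]=[0, 0, 0, 0]
Initial: VV[1]=[0, 0, 0, 0]
Initial: VV[2]=[0, 0, 0, 0]
Initial: VV[3]=[0, 0, 0, 0]
Event 1: LOCAL 1: VV[1][1]++ -> VV[1]=[0, 1, 0, 0]
Event 2: LOCAL 3: VV[3][3]++ -> VV[3]=[0, 0, 0, 1]
Event 3: SEND 2->1: VV[2][2]++ -> VV[2]=[0, 0, 1, 0], msg_vec=[0, 0, 1, 0]; VV[1]=max(VV[1],msg_vec) then VV[1][1]++ -> VV[1]=[0, 2, 1, 0]
Event 4: LOCAL 3: VV[3][3]++ -> VV[3]=[0, 0, 0, 2]
Event 5: SEND 0->1: VV[0][0]++ -> VV[0]=[1, 0, 0, 0], msg_vec=[1, 0, 0, 0]; VV[1]=max(VV[1],msg_vec) then VV[1][1]++ -> VV[1]=[1, 3, 1, 0]
Event 6: LOCAL 3: VV[3][3]++ -> VV[3]=[0, 0, 0, 3]
Event 7: SEND 0->3: VV[0][0]++ -> VV[0]=[2, 0, 0, 0], msg_vec=[2, 0, 0, 0]; VV[3]=max(VV[3],msg_vec) then VV[3][3]++ -> VV[3]=[2, 0, 0, 4]
Event 8: SEND 0->3: VV[0][0]++ -> VV[0]=[3, 0, 0, 0], msg_vec=[3, 0, 0, 0]; VV[3]=max(VV[3],msg_vec) then VV[3][3]++ -> VV[3]=[3, 0, 0, 5]
Event 9: LOCAL 1: VV[1][1]++ -> VV[1]=[1, 4, 1, 0]
Event 7 stamp: [2, 0, 0, 0]
Event 9 stamp: [1, 4, 1, 0]
[2, 0, 0, 0] <= [1, 4, 1, 0]? False
[1, 4, 1, 0] <= [2, 0, 0, 0]? False
Relation: concurrent

Answer: concurrent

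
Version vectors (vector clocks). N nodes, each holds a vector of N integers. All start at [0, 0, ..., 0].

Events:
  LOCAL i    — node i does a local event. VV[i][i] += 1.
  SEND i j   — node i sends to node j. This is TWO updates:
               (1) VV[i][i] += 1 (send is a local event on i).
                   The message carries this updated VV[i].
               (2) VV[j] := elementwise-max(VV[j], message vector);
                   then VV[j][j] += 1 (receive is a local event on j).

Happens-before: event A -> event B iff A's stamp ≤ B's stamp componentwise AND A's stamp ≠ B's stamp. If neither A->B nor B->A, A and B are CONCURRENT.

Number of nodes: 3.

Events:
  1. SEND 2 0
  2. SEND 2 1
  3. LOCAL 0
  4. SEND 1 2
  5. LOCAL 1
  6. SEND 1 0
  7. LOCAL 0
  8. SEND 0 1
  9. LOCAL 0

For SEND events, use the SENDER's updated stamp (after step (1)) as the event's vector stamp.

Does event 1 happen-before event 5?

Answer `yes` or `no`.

Initial: VV[0]=[0, 0, 0]
Initial: VV[1]=[0, 0, 0]
Initial: VV[2]=[0, 0, 0]
Event 1: SEND 2->0: VV[2][2]++ -> VV[2]=[0, 0, 1], msg_vec=[0, 0, 1]; VV[0]=max(VV[0],msg_vec) then VV[0][0]++ -> VV[0]=[1, 0, 1]
Event 2: SEND 2->1: VV[2][2]++ -> VV[2]=[0, 0, 2], msg_vec=[0, 0, 2]; VV[1]=max(VV[1],msg_vec) then VV[1][1]++ -> VV[1]=[0, 1, 2]
Event 3: LOCAL 0: VV[0][0]++ -> VV[0]=[2, 0, 1]
Event 4: SEND 1->2: VV[1][1]++ -> VV[1]=[0, 2, 2], msg_vec=[0, 2, 2]; VV[2]=max(VV[2],msg_vec) then VV[2][2]++ -> VV[2]=[0, 2, 3]
Event 5: LOCAL 1: VV[1][1]++ -> VV[1]=[0, 3, 2]
Event 6: SEND 1->0: VV[1][1]++ -> VV[1]=[0, 4, 2], msg_vec=[0, 4, 2]; VV[0]=max(VV[0],msg_vec) then VV[0][0]++ -> VV[0]=[3, 4, 2]
Event 7: LOCAL 0: VV[0][0]++ -> VV[0]=[4, 4, 2]
Event 8: SEND 0->1: VV[0][0]++ -> VV[0]=[5, 4, 2], msg_vec=[5, 4, 2]; VV[1]=max(VV[1],msg_vec) then VV[1][1]++ -> VV[1]=[5, 5, 2]
Event 9: LOCAL 0: VV[0][0]++ -> VV[0]=[6, 4, 2]
Event 1 stamp: [0, 0, 1]
Event 5 stamp: [0, 3, 2]
[0, 0, 1] <= [0, 3, 2]? True. Equal? False. Happens-before: True

Answer: yes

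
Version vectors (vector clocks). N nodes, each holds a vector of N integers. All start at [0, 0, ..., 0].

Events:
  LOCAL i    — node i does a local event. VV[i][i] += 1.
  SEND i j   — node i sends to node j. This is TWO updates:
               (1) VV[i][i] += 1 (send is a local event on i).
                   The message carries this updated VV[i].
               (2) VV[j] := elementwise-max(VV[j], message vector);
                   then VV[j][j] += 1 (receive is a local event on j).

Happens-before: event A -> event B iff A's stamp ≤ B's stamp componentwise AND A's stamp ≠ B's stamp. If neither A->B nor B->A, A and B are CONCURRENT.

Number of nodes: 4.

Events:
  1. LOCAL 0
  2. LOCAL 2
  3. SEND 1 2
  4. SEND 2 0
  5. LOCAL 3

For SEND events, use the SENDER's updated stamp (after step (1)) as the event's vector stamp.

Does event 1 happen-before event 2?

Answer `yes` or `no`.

Initial: VV[0]=[0, 0, 0, 0]
Initial: VV[1]=[0, 0, 0, 0]
Initial: VV[2]=[0, 0, 0, 0]
Initial: VV[3]=[0, 0, 0, 0]
Event 1: LOCAL 0: VV[0][0]++ -> VV[0]=[1, 0, 0, 0]
Event 2: LOCAL 2: VV[2][2]++ -> VV[2]=[0, 0, 1, 0]
Event 3: SEND 1->2: VV[1][1]++ -> VV[1]=[0, 1, 0, 0], msg_vec=[0, 1, 0, 0]; VV[2]=max(VV[2],msg_vec) then VV[2][2]++ -> VV[2]=[0, 1, 2, 0]
Event 4: SEND 2->0: VV[2][2]++ -> VV[2]=[0, 1, 3, 0], msg_vec=[0, 1, 3, 0]; VV[0]=max(VV[0],msg_vec) then VV[0][0]++ -> VV[0]=[2, 1, 3, 0]
Event 5: LOCAL 3: VV[3][3]++ -> VV[3]=[0, 0, 0, 1]
Event 1 stamp: [1, 0, 0, 0]
Event 2 stamp: [0, 0, 1, 0]
[1, 0, 0, 0] <= [0, 0, 1, 0]? False. Equal? False. Happens-before: False

Answer: no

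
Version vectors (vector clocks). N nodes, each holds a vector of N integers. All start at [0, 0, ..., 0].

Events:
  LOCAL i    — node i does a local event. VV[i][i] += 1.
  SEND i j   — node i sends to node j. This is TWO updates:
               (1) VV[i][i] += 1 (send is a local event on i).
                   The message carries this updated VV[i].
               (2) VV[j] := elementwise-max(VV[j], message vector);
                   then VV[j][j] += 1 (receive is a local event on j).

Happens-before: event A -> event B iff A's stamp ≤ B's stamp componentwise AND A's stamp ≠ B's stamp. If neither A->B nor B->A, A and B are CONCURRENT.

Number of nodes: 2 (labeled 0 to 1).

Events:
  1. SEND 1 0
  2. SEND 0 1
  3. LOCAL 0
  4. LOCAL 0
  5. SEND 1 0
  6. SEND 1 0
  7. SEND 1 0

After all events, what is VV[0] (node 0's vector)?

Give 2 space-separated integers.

Answer: 7 5

Derivation:
Initial: VV[0]=[0, 0]
Initial: VV[1]=[0, 0]
Event 1: SEND 1->0: VV[1][1]++ -> VV[1]=[0, 1], msg_vec=[0, 1]; VV[0]=max(VV[0],msg_vec) then VV[0][0]++ -> VV[0]=[1, 1]
Event 2: SEND 0->1: VV[0][0]++ -> VV[0]=[2, 1], msg_vec=[2, 1]; VV[1]=max(VV[1],msg_vec) then VV[1][1]++ -> VV[1]=[2, 2]
Event 3: LOCAL 0: VV[0][0]++ -> VV[0]=[3, 1]
Event 4: LOCAL 0: VV[0][0]++ -> VV[0]=[4, 1]
Event 5: SEND 1->0: VV[1][1]++ -> VV[1]=[2, 3], msg_vec=[2, 3]; VV[0]=max(VV[0],msg_vec) then VV[0][0]++ -> VV[0]=[5, 3]
Event 6: SEND 1->0: VV[1][1]++ -> VV[1]=[2, 4], msg_vec=[2, 4]; VV[0]=max(VV[0],msg_vec) then VV[0][0]++ -> VV[0]=[6, 4]
Event 7: SEND 1->0: VV[1][1]++ -> VV[1]=[2, 5], msg_vec=[2, 5]; VV[0]=max(VV[0],msg_vec) then VV[0][0]++ -> VV[0]=[7, 5]
Final vectors: VV[0]=[7, 5]; VV[1]=[2, 5]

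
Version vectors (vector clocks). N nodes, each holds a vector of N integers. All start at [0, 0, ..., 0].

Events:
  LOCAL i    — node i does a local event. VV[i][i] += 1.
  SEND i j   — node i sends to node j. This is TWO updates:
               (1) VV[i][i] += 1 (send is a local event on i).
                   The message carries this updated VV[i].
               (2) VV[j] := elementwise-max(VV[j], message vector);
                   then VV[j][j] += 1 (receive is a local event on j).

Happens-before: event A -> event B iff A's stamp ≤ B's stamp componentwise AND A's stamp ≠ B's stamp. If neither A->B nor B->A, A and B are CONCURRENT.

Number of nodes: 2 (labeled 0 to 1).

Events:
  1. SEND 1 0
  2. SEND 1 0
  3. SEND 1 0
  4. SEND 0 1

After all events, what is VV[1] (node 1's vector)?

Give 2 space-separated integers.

Answer: 4 4

Derivation:
Initial: VV[0]=[0, 0]
Initial: VV[1]=[0, 0]
Event 1: SEND 1->0: VV[1][1]++ -> VV[1]=[0, 1], msg_vec=[0, 1]; VV[0]=max(VV[0],msg_vec) then VV[0][0]++ -> VV[0]=[1, 1]
Event 2: SEND 1->0: VV[1][1]++ -> VV[1]=[0, 2], msg_vec=[0, 2]; VV[0]=max(VV[0],msg_vec) then VV[0][0]++ -> VV[0]=[2, 2]
Event 3: SEND 1->0: VV[1][1]++ -> VV[1]=[0, 3], msg_vec=[0, 3]; VV[0]=max(VV[0],msg_vec) then VV[0][0]++ -> VV[0]=[3, 3]
Event 4: SEND 0->1: VV[0][0]++ -> VV[0]=[4, 3], msg_vec=[4, 3]; VV[1]=max(VV[1],msg_vec) then VV[1][1]++ -> VV[1]=[4, 4]
Final vectors: VV[0]=[4, 3]; VV[1]=[4, 4]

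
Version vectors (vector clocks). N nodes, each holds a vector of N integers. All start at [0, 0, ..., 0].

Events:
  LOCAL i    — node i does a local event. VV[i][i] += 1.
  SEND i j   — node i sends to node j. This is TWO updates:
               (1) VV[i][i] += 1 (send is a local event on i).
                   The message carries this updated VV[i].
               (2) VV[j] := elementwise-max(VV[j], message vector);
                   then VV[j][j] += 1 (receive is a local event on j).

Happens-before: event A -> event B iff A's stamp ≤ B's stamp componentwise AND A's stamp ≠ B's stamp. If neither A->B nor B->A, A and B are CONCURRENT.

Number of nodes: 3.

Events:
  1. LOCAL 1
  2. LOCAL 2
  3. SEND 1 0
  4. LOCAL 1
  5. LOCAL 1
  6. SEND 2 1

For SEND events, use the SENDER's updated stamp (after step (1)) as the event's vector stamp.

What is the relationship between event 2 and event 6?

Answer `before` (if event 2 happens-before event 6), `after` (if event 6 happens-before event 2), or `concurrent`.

Answer: before

Derivation:
Initial: VV[0]=[0, 0, 0]
Initial: VV[1]=[0, 0, 0]
Initial: VV[2]=[0, 0, 0]
Event 1: LOCAL 1: VV[1][1]++ -> VV[1]=[0, 1, 0]
Event 2: LOCAL 2: VV[2][2]++ -> VV[2]=[0, 0, 1]
Event 3: SEND 1->0: VV[1][1]++ -> VV[1]=[0, 2, 0], msg_vec=[0, 2, 0]; VV[0]=max(VV[0],msg_vec) then VV[0][0]++ -> VV[0]=[1, 2, 0]
Event 4: LOCAL 1: VV[1][1]++ -> VV[1]=[0, 3, 0]
Event 5: LOCAL 1: VV[1][1]++ -> VV[1]=[0, 4, 0]
Event 6: SEND 2->1: VV[2][2]++ -> VV[2]=[0, 0, 2], msg_vec=[0, 0, 2]; VV[1]=max(VV[1],msg_vec) then VV[1][1]++ -> VV[1]=[0, 5, 2]
Event 2 stamp: [0, 0, 1]
Event 6 stamp: [0, 0, 2]
[0, 0, 1] <= [0, 0, 2]? True
[0, 0, 2] <= [0, 0, 1]? False
Relation: before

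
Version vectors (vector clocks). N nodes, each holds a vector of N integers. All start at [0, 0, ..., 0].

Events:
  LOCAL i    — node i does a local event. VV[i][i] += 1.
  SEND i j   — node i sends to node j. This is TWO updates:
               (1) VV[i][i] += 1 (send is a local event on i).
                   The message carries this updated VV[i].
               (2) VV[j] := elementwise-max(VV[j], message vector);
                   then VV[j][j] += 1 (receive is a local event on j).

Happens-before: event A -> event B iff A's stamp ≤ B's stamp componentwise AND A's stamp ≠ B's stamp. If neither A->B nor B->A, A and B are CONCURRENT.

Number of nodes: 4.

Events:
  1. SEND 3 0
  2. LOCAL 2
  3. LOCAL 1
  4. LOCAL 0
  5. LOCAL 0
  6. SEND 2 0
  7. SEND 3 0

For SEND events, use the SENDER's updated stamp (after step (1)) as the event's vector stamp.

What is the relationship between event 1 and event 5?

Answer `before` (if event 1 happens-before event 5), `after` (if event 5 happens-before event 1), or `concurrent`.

Answer: before

Derivation:
Initial: VV[0]=[0, 0, 0, 0]
Initial: VV[1]=[0, 0, 0, 0]
Initial: VV[2]=[0, 0, 0, 0]
Initial: VV[3]=[0, 0, 0, 0]
Event 1: SEND 3->0: VV[3][3]++ -> VV[3]=[0, 0, 0, 1], msg_vec=[0, 0, 0, 1]; VV[0]=max(VV[0],msg_vec) then VV[0][0]++ -> VV[0]=[1, 0, 0, 1]
Event 2: LOCAL 2: VV[2][2]++ -> VV[2]=[0, 0, 1, 0]
Event 3: LOCAL 1: VV[1][1]++ -> VV[1]=[0, 1, 0, 0]
Event 4: LOCAL 0: VV[0][0]++ -> VV[0]=[2, 0, 0, 1]
Event 5: LOCAL 0: VV[0][0]++ -> VV[0]=[3, 0, 0, 1]
Event 6: SEND 2->0: VV[2][2]++ -> VV[2]=[0, 0, 2, 0], msg_vec=[0, 0, 2, 0]; VV[0]=max(VV[0],msg_vec) then VV[0][0]++ -> VV[0]=[4, 0, 2, 1]
Event 7: SEND 3->0: VV[3][3]++ -> VV[3]=[0, 0, 0, 2], msg_vec=[0, 0, 0, 2]; VV[0]=max(VV[0],msg_vec) then VV[0][0]++ -> VV[0]=[5, 0, 2, 2]
Event 1 stamp: [0, 0, 0, 1]
Event 5 stamp: [3, 0, 0, 1]
[0, 0, 0, 1] <= [3, 0, 0, 1]? True
[3, 0, 0, 1] <= [0, 0, 0, 1]? False
Relation: before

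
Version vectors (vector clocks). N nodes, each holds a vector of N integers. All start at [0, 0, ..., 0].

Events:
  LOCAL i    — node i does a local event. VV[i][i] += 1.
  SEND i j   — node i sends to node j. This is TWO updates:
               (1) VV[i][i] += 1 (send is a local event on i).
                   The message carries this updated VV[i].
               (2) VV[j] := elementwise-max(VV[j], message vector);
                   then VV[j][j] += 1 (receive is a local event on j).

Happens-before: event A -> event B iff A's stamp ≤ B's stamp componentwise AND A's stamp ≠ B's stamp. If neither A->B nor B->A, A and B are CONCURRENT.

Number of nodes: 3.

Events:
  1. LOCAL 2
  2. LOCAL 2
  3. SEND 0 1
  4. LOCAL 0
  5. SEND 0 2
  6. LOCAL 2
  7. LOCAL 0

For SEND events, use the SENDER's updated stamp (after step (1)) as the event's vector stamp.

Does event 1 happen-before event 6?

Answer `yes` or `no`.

Initial: VV[0]=[0, 0, 0]
Initial: VV[1]=[0, 0, 0]
Initial: VV[2]=[0, 0, 0]
Event 1: LOCAL 2: VV[2][2]++ -> VV[2]=[0, 0, 1]
Event 2: LOCAL 2: VV[2][2]++ -> VV[2]=[0, 0, 2]
Event 3: SEND 0->1: VV[0][0]++ -> VV[0]=[1, 0, 0], msg_vec=[1, 0, 0]; VV[1]=max(VV[1],msg_vec) then VV[1][1]++ -> VV[1]=[1, 1, 0]
Event 4: LOCAL 0: VV[0][0]++ -> VV[0]=[2, 0, 0]
Event 5: SEND 0->2: VV[0][0]++ -> VV[0]=[3, 0, 0], msg_vec=[3, 0, 0]; VV[2]=max(VV[2],msg_vec) then VV[2][2]++ -> VV[2]=[3, 0, 3]
Event 6: LOCAL 2: VV[2][2]++ -> VV[2]=[3, 0, 4]
Event 7: LOCAL 0: VV[0][0]++ -> VV[0]=[4, 0, 0]
Event 1 stamp: [0, 0, 1]
Event 6 stamp: [3, 0, 4]
[0, 0, 1] <= [3, 0, 4]? True. Equal? False. Happens-before: True

Answer: yes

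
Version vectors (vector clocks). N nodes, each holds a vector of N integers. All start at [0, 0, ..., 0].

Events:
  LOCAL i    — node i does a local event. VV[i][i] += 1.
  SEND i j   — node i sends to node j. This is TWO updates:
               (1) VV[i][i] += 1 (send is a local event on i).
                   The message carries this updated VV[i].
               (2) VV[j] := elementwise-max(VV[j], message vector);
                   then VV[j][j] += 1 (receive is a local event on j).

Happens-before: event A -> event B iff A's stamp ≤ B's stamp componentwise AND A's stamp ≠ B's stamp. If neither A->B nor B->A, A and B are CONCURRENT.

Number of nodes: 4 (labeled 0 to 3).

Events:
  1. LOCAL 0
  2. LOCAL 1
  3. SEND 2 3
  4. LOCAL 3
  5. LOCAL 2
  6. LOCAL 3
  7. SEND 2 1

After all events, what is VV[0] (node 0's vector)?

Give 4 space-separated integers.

Initial: VV[0]=[0, 0, 0, 0]
Initial: VV[1]=[0, 0, 0, 0]
Initial: VV[2]=[0, 0, 0, 0]
Initial: VV[3]=[0, 0, 0, 0]
Event 1: LOCAL 0: VV[0][0]++ -> VV[0]=[1, 0, 0, 0]
Event 2: LOCAL 1: VV[1][1]++ -> VV[1]=[0, 1, 0, 0]
Event 3: SEND 2->3: VV[2][2]++ -> VV[2]=[0, 0, 1, 0], msg_vec=[0, 0, 1, 0]; VV[3]=max(VV[3],msg_vec) then VV[3][3]++ -> VV[3]=[0, 0, 1, 1]
Event 4: LOCAL 3: VV[3][3]++ -> VV[3]=[0, 0, 1, 2]
Event 5: LOCAL 2: VV[2][2]++ -> VV[2]=[0, 0, 2, 0]
Event 6: LOCAL 3: VV[3][3]++ -> VV[3]=[0, 0, 1, 3]
Event 7: SEND 2->1: VV[2][2]++ -> VV[2]=[0, 0, 3, 0], msg_vec=[0, 0, 3, 0]; VV[1]=max(VV[1],msg_vec) then VV[1][1]++ -> VV[1]=[0, 2, 3, 0]
Final vectors: VV[0]=[1, 0, 0, 0]; VV[1]=[0, 2, 3, 0]; VV[2]=[0, 0, 3, 0]; VV[3]=[0, 0, 1, 3]

Answer: 1 0 0 0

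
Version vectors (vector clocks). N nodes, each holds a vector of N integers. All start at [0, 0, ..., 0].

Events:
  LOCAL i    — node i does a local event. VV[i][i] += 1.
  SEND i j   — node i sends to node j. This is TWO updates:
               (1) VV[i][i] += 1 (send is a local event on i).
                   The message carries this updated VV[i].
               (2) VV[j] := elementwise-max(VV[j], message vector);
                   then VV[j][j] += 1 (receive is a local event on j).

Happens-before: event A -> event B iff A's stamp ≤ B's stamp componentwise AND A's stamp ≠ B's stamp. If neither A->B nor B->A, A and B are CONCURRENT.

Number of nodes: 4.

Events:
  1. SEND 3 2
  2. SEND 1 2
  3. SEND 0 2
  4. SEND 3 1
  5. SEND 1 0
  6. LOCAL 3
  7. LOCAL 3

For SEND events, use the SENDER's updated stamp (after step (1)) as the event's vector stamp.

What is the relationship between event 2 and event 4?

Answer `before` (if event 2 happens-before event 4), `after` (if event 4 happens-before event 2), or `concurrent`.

Initial: VV[0]=[0, 0, 0, 0]
Initial: VV[1]=[0, 0, 0, 0]
Initial: VV[2]=[0, 0, 0, 0]
Initial: VV[3]=[0, 0, 0, 0]
Event 1: SEND 3->2: VV[3][3]++ -> VV[3]=[0, 0, 0, 1], msg_vec=[0, 0, 0, 1]; VV[2]=max(VV[2],msg_vec) then VV[2][2]++ -> VV[2]=[0, 0, 1, 1]
Event 2: SEND 1->2: VV[1][1]++ -> VV[1]=[0, 1, 0, 0], msg_vec=[0, 1, 0, 0]; VV[2]=max(VV[2],msg_vec) then VV[2][2]++ -> VV[2]=[0, 1, 2, 1]
Event 3: SEND 0->2: VV[0][0]++ -> VV[0]=[1, 0, 0, 0], msg_vec=[1, 0, 0, 0]; VV[2]=max(VV[2],msg_vec) then VV[2][2]++ -> VV[2]=[1, 1, 3, 1]
Event 4: SEND 3->1: VV[3][3]++ -> VV[3]=[0, 0, 0, 2], msg_vec=[0, 0, 0, 2]; VV[1]=max(VV[1],msg_vec) then VV[1][1]++ -> VV[1]=[0, 2, 0, 2]
Event 5: SEND 1->0: VV[1][1]++ -> VV[1]=[0, 3, 0, 2], msg_vec=[0, 3, 0, 2]; VV[0]=max(VV[0],msg_vec) then VV[0][0]++ -> VV[0]=[2, 3, 0, 2]
Event 6: LOCAL 3: VV[3][3]++ -> VV[3]=[0, 0, 0, 3]
Event 7: LOCAL 3: VV[3][3]++ -> VV[3]=[0, 0, 0, 4]
Event 2 stamp: [0, 1, 0, 0]
Event 4 stamp: [0, 0, 0, 2]
[0, 1, 0, 0] <= [0, 0, 0, 2]? False
[0, 0, 0, 2] <= [0, 1, 0, 0]? False
Relation: concurrent

Answer: concurrent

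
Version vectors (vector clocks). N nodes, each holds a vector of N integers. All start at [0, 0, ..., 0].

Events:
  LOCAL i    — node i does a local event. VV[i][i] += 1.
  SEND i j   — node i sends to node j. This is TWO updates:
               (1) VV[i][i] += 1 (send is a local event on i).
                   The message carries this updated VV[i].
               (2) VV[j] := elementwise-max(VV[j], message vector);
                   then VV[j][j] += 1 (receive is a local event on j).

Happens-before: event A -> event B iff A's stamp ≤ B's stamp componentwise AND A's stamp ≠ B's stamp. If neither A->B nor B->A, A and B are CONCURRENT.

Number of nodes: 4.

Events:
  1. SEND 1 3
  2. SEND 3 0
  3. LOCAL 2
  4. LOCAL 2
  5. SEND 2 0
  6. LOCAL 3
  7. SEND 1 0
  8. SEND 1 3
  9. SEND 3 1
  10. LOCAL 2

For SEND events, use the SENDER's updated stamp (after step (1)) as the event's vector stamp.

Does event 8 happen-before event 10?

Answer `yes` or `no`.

Answer: no

Derivation:
Initial: VV[0]=[0, 0, 0, 0]
Initial: VV[1]=[0, 0, 0, 0]
Initial: VV[2]=[0, 0, 0, 0]
Initial: VV[3]=[0, 0, 0, 0]
Event 1: SEND 1->3: VV[1][1]++ -> VV[1]=[0, 1, 0, 0], msg_vec=[0, 1, 0, 0]; VV[3]=max(VV[3],msg_vec) then VV[3][3]++ -> VV[3]=[0, 1, 0, 1]
Event 2: SEND 3->0: VV[3][3]++ -> VV[3]=[0, 1, 0, 2], msg_vec=[0, 1, 0, 2]; VV[0]=max(VV[0],msg_vec) then VV[0][0]++ -> VV[0]=[1, 1, 0, 2]
Event 3: LOCAL 2: VV[2][2]++ -> VV[2]=[0, 0, 1, 0]
Event 4: LOCAL 2: VV[2][2]++ -> VV[2]=[0, 0, 2, 0]
Event 5: SEND 2->0: VV[2][2]++ -> VV[2]=[0, 0, 3, 0], msg_vec=[0, 0, 3, 0]; VV[0]=max(VV[0],msg_vec) then VV[0][0]++ -> VV[0]=[2, 1, 3, 2]
Event 6: LOCAL 3: VV[3][3]++ -> VV[3]=[0, 1, 0, 3]
Event 7: SEND 1->0: VV[1][1]++ -> VV[1]=[0, 2, 0, 0], msg_vec=[0, 2, 0, 0]; VV[0]=max(VV[0],msg_vec) then VV[0][0]++ -> VV[0]=[3, 2, 3, 2]
Event 8: SEND 1->3: VV[1][1]++ -> VV[1]=[0, 3, 0, 0], msg_vec=[0, 3, 0, 0]; VV[3]=max(VV[3],msg_vec) then VV[3][3]++ -> VV[3]=[0, 3, 0, 4]
Event 9: SEND 3->1: VV[3][3]++ -> VV[3]=[0, 3, 0, 5], msg_vec=[0, 3, 0, 5]; VV[1]=max(VV[1],msg_vec) then VV[1][1]++ -> VV[1]=[0, 4, 0, 5]
Event 10: LOCAL 2: VV[2][2]++ -> VV[2]=[0, 0, 4, 0]
Event 8 stamp: [0, 3, 0, 0]
Event 10 stamp: [0, 0, 4, 0]
[0, 3, 0, 0] <= [0, 0, 4, 0]? False. Equal? False. Happens-before: False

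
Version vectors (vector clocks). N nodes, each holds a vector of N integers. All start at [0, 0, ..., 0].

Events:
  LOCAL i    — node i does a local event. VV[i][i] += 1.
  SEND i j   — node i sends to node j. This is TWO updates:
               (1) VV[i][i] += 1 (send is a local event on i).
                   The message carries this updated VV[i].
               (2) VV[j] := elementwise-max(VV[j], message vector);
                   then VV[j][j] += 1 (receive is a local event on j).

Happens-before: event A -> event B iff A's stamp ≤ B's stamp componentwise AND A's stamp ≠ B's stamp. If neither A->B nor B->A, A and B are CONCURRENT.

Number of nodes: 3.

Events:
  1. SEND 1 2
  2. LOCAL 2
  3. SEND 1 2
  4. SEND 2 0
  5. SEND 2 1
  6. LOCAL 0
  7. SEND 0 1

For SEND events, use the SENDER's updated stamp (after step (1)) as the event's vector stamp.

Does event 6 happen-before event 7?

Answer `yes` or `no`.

Answer: yes

Derivation:
Initial: VV[0]=[0, 0, 0]
Initial: VV[1]=[0, 0, 0]
Initial: VV[2]=[0, 0, 0]
Event 1: SEND 1->2: VV[1][1]++ -> VV[1]=[0, 1, 0], msg_vec=[0, 1, 0]; VV[2]=max(VV[2],msg_vec) then VV[2][2]++ -> VV[2]=[0, 1, 1]
Event 2: LOCAL 2: VV[2][2]++ -> VV[2]=[0, 1, 2]
Event 3: SEND 1->2: VV[1][1]++ -> VV[1]=[0, 2, 0], msg_vec=[0, 2, 0]; VV[2]=max(VV[2],msg_vec) then VV[2][2]++ -> VV[2]=[0, 2, 3]
Event 4: SEND 2->0: VV[2][2]++ -> VV[2]=[0, 2, 4], msg_vec=[0, 2, 4]; VV[0]=max(VV[0],msg_vec) then VV[0][0]++ -> VV[0]=[1, 2, 4]
Event 5: SEND 2->1: VV[2][2]++ -> VV[2]=[0, 2, 5], msg_vec=[0, 2, 5]; VV[1]=max(VV[1],msg_vec) then VV[1][1]++ -> VV[1]=[0, 3, 5]
Event 6: LOCAL 0: VV[0][0]++ -> VV[0]=[2, 2, 4]
Event 7: SEND 0->1: VV[0][0]++ -> VV[0]=[3, 2, 4], msg_vec=[3, 2, 4]; VV[1]=max(VV[1],msg_vec) then VV[1][1]++ -> VV[1]=[3, 4, 5]
Event 6 stamp: [2, 2, 4]
Event 7 stamp: [3, 2, 4]
[2, 2, 4] <= [3, 2, 4]? True. Equal? False. Happens-before: True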